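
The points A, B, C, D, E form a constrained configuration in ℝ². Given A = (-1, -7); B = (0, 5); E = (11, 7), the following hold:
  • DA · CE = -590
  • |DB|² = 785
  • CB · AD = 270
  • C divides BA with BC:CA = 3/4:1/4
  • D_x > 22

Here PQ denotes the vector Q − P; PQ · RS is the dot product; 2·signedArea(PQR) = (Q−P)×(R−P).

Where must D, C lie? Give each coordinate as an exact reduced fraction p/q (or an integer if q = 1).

C = (-3/4, -4)
D = (23, 21)

1. C_x = -3/4  [C divides BA with BC:CA = 3/4:1/4]
2. C_y = -4  [C divides BA with BC:CA = 3/4:1/4]
   → C = (-3/4, -4)
3. D_x = 23  [DA · CE = -590 ∩ CB · AD = 270]
4. D_y = 21  [DA · CE = -590 ∩ CB · AD = 270]
   → D = (23, 21)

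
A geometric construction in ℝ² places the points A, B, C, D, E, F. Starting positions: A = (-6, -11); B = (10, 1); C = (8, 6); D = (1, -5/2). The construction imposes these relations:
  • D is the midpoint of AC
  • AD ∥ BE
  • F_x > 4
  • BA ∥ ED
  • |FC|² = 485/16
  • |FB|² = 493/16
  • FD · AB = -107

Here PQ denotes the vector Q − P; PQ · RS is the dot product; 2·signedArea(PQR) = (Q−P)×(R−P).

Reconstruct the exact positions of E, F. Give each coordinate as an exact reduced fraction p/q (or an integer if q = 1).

E = (17, 19/2)
F = (9/2, 7/4)

1. E_x = 17  [BA ∥ ED ∩ AD ∥ BE]
2. E_y = 19/2  [BA ∥ ED ∩ AD ∥ BE]
   → E = (17, 19/2)
3. F_x = 9/2  [line -16·x + -12·y + 93 = 0 ∩ |FC|² = 485/16]
4. F_y = 7/4  [line -16·x + -12·y + 93 = 0 ∩ |FC|² = 485/16]
   → F = (9/2, 7/4)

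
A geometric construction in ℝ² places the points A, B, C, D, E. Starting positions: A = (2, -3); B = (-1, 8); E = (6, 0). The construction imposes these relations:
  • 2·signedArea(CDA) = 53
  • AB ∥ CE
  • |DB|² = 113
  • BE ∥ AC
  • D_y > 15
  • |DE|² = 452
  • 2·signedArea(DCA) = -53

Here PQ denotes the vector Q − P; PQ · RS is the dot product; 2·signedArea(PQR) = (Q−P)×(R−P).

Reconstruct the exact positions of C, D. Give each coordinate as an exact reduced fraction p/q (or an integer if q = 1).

1. C_x = 9  [AB ∥ CE ∩ BE ∥ AC]
2. C_y = -11  [AB ∥ CE ∩ BE ∥ AC]
   → C = (9, -11)
3. D_x = -8  [line -8·x + -7·y + 48 = 0 ∩ |DE|² = 452]
4. D_y = 16  [line -8·x + -7·y + 48 = 0 ∩ |DE|² = 452]
   → D = (-8, 16)

C = (9, -11)
D = (-8, 16)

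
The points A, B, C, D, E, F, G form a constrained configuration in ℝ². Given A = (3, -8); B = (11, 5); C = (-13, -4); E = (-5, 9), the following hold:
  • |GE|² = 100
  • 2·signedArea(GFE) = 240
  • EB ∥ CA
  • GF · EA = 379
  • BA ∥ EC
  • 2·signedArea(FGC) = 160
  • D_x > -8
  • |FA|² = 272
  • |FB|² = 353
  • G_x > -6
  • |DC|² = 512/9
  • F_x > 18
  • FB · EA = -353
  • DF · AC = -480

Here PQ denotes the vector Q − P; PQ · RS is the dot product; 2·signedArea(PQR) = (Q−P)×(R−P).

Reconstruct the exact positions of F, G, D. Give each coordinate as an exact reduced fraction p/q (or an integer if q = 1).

1. F_x = 19  [line -8·x + 17·y + 356 = 0 ∩ |FB|² = 353]
2. F_y = -12  [line -8·x + 17·y + 356 = 0 ∩ |FB|² = 353]
   → F = (19, -12)
3. G_x = -5  [GF · EA = 379 ∩ 2·signedArea(GFE) = 240]
4. G_y = -1  [GF · EA = 379 ∩ 2·signedArea(GFE) = 240]
   → G = (-5, -1)
5. D_x = -23/3  [line 16·x + -4·y + 128 = 0 ∩ |DC|² = 512/9]
6. D_y = 4/3  [line 16·x + -4·y + 128 = 0 ∩ |DC|² = 512/9]
   → D = (-23/3, 4/3)

D = (-23/3, 4/3)
F = (19, -12)
G = (-5, -1)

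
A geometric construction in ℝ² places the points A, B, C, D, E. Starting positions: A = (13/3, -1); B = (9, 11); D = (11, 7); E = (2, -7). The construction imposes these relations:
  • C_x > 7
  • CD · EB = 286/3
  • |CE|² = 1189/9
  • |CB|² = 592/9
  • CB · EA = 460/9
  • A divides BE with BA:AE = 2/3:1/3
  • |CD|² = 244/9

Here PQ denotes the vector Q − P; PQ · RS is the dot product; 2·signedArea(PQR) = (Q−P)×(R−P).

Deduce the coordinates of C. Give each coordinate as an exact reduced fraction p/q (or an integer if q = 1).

C = (23/3, 3)

1. C_x = 23/3  [line -7/3·x + -6·y + 323/9 = 0 ∩ |CB|² = 592/9]
2. C_y = 3  [line -7/3·x + -6·y + 323/9 = 0 ∩ |CB|² = 592/9]
   → C = (23/3, 3)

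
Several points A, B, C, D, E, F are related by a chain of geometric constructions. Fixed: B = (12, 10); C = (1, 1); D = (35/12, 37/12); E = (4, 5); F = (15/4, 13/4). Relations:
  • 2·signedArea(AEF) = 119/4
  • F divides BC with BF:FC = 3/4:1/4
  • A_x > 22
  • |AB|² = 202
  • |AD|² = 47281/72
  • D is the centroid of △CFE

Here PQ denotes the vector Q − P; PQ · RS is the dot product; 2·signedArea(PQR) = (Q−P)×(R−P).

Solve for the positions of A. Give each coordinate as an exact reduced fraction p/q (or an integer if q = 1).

1. A_x = 23  [line 7/4·x + -1/4·y + -71/2 = 0 ∩ |AB|² = 202]
2. A_y = 19  [line 7/4·x + -1/4·y + -71/2 = 0 ∩ |AB|² = 202]
   → A = (23, 19)

A = (23, 19)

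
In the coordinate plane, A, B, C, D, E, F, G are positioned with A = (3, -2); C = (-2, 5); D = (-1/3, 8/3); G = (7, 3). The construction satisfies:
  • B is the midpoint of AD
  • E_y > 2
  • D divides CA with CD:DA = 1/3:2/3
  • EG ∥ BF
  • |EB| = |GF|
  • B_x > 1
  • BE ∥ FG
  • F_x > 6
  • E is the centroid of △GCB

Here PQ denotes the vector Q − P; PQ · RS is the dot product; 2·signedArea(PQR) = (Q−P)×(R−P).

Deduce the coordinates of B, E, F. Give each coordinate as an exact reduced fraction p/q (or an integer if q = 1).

B = (4/3, 1/3)
E = (19/9, 25/9)
F = (56/9, 5/9)

1. B_x = 4/3  [B is the midpoint of AD]
2. B_y = 1/3  [B is the midpoint of AD]
   → B = (4/3, 1/3)
3. E_x = 19/9  [E is the centroid of △GCB]
4. E_y = 25/9  [E is the centroid of △GCB]
   → E = (19/9, 25/9)
5. F_x = 56/9  [BE ∥ FG ∩ EG ∥ BF]
6. F_y = 5/9  [BE ∥ FG ∩ EG ∥ BF]
   → F = (56/9, 5/9)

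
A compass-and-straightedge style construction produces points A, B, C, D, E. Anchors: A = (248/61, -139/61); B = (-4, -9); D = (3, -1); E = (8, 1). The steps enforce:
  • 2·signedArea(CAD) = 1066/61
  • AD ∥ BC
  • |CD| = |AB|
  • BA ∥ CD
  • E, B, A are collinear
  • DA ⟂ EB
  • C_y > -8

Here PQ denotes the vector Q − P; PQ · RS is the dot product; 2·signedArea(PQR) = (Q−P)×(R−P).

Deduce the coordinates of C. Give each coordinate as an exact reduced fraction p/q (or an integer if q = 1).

C = (-309/61, -471/61)

1. C_x = -309/61  [BA ∥ CD ∩ AD ∥ BC]
2. C_y = -471/61  [BA ∥ CD ∩ AD ∥ BC]
   → C = (-309/61, -471/61)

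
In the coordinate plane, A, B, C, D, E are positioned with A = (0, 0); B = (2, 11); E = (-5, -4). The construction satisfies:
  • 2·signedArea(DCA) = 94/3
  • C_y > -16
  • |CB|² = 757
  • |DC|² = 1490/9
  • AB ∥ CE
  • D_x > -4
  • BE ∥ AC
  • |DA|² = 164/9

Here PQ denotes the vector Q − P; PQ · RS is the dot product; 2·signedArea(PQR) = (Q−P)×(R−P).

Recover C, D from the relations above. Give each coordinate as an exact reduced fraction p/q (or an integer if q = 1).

C = (-7, -15)
D = (-10/3, -8/3)

1. C_x = -7  [AB ∥ CE ∩ BE ∥ AC]
2. C_y = -15  [AB ∥ CE ∩ BE ∥ AC]
   → C = (-7, -15)
3. D_x = -10/3  [line -15·x + 7·y + -94/3 = 0 ∩ |DC|² = 1490/9]
4. D_y = -8/3  [line -15·x + 7·y + -94/3 = 0 ∩ |DC|² = 1490/9]
   → D = (-10/3, -8/3)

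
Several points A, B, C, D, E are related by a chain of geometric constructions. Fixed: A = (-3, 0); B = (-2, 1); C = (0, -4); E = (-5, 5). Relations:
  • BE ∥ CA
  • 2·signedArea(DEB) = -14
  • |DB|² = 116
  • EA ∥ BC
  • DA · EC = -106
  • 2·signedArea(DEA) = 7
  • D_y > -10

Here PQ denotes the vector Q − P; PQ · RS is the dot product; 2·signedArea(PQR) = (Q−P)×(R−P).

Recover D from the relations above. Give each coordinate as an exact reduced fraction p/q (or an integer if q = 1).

D = (2, -9)

1. D_x = 2  [2·signedArea(DEA) = 7 ∩ DA · EC = -106]
2. D_y = -9  [2·signedArea(DEA) = 7 ∩ DA · EC = -106]
   → D = (2, -9)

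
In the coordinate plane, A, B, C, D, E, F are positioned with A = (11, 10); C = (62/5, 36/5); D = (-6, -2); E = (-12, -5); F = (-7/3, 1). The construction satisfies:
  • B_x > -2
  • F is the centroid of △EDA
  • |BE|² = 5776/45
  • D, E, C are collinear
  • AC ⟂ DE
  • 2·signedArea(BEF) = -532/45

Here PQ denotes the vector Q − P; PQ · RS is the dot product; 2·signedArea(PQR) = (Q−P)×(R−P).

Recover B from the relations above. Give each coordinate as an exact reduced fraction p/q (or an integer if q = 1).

B = (-28/15, 1/15)

1. B_x = -28/15  [line -6·x + 29/3·y + -533/45 = 0 ∩ |BE|² = 5776/45]
2. B_y = 1/15  [line -6·x + 29/3·y + -533/45 = 0 ∩ |BE|² = 5776/45]
   → B = (-28/15, 1/15)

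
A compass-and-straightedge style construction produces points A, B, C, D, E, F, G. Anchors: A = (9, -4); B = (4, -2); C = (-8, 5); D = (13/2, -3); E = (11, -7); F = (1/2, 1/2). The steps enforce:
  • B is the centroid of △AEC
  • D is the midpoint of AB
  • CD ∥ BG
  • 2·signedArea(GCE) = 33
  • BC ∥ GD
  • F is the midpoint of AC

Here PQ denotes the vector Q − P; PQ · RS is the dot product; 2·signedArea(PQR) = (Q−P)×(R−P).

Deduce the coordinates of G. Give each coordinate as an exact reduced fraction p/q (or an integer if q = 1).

G = (37/2, -10)

1. G_x = 37/2  [BC ∥ GD ∩ CD ∥ BG]
2. G_y = -10  [BC ∥ GD ∩ CD ∥ BG]
   → G = (37/2, -10)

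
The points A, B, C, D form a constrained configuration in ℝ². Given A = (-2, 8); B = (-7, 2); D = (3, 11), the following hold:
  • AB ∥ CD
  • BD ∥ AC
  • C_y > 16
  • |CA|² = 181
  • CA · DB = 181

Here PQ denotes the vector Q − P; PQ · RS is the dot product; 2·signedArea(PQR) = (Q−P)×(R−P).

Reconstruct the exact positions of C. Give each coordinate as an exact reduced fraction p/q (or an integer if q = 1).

C = (8, 17)

1. C_x = 8  [AB ∥ CD ∩ BD ∥ AC]
2. C_y = 17  [AB ∥ CD ∩ BD ∥ AC]
   → C = (8, 17)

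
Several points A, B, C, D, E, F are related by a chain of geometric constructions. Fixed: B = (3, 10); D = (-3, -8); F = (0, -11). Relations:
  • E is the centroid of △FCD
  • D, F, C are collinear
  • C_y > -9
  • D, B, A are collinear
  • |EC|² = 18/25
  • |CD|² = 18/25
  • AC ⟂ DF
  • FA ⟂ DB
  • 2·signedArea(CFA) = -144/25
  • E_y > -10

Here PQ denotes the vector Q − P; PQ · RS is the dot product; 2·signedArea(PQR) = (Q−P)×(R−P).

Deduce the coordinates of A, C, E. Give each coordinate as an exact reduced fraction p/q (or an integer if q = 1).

1. A_x = -18/5  [D, B, A are collinear ∩ FA ⟂ DB]
2. A_y = -49/5  [D, B, A are collinear ∩ FA ⟂ DB]
   → A = (-18/5, -49/5)
3. C_x = -12/5  [D, F, C are collinear ∩ AC ⟂ DF]
4. C_y = -43/5  [D, F, C are collinear ∩ AC ⟂ DF]
   → C = (-12/5, -43/5)
5. E_x = -9/5  [E is the centroid of △FCD]
6. E_y = -46/5  [E is the centroid of △FCD]
   → E = (-9/5, -46/5)

A = (-18/5, -49/5)
C = (-12/5, -43/5)
E = (-9/5, -46/5)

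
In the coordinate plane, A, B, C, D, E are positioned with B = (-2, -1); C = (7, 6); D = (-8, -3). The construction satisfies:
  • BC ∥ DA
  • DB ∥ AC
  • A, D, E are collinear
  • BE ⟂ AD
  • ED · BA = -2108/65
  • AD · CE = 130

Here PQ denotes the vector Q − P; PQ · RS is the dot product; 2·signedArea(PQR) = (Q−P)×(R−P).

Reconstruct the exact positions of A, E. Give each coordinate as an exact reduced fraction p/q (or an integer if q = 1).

A = (1, 4)
E = (-214/65, 43/65)

1. A_x = 1  [DB ∥ AC ∩ BC ∥ DA]
2. A_y = 4  [DB ∥ AC ∩ BC ∥ DA]
   → A = (1, 4)
3. E_x = -214/65  [A, D, E are collinear ∩ BE ⟂ AD]
4. E_y = 43/65  [A, D, E are collinear ∩ BE ⟂ AD]
   → E = (-214/65, 43/65)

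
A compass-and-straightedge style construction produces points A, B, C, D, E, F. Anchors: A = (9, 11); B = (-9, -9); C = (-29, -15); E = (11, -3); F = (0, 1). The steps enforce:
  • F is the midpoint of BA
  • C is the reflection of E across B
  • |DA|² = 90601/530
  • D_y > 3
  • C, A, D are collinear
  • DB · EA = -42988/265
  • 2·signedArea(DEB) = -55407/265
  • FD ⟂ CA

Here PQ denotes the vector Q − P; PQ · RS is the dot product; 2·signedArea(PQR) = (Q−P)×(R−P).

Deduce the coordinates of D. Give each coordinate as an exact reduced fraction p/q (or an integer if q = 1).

D = (-949/530, 1917/530)

1. D_x = -949/530  [C, A, D are collinear ∩ FD ⟂ CA]
2. D_y = 1917/530  [C, A, D are collinear ∩ FD ⟂ CA]
   → D = (-949/530, 1917/530)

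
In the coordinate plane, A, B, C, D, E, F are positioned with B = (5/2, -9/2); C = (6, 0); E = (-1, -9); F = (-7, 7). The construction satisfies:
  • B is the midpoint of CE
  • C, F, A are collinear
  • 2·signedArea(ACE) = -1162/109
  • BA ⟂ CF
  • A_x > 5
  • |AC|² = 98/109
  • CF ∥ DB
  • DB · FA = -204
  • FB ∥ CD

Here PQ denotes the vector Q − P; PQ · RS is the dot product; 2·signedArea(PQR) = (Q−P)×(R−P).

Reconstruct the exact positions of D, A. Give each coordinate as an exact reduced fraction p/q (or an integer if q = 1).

1. D_x = 31/2  [CF ∥ DB ∩ FB ∥ CD]
2. D_y = -23/2  [CF ∥ DB ∩ FB ∥ CD]
   → D = (31/2, -23/2)
3. A_x = 563/109  [C, F, A are collinear ∩ BA ⟂ CF]
4. A_y = 49/109  [C, F, A are collinear ∩ BA ⟂ CF]
   → A = (563/109, 49/109)

A = (563/109, 49/109)
D = (31/2, -23/2)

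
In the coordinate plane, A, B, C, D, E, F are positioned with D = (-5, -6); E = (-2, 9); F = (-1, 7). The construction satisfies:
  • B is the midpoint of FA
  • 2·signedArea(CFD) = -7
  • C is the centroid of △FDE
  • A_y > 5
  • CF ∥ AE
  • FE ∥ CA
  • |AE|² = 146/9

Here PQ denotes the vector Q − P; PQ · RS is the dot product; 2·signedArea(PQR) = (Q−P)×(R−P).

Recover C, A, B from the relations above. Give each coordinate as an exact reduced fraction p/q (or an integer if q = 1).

1. C_x = -8/3  [C is the centroid of △FDE]
2. C_y = 10/3  [C is the centroid of △FDE]
   → C = (-8/3, 10/3)
3. A_x = -11/3  [CF ∥ AE ∩ FE ∥ CA]
4. A_y = 16/3  [CF ∥ AE ∩ FE ∥ CA]
   → A = (-11/3, 16/3)
5. B_x = -7/3  [B is the midpoint of FA]
6. B_y = 37/6  [B is the midpoint of FA]
   → B = (-7/3, 37/6)

A = (-11/3, 16/3)
B = (-7/3, 37/6)
C = (-8/3, 10/3)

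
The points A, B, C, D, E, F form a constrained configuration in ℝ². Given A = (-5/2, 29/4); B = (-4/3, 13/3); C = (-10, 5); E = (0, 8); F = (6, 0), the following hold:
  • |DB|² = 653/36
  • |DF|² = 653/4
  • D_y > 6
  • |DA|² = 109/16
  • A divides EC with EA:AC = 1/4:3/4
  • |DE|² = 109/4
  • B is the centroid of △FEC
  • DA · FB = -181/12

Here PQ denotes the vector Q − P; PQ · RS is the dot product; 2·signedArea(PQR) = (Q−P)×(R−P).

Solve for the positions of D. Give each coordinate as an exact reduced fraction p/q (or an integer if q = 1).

1. D_x = -5  [line 22/3·x + -13/3·y + 389/6 = 0 ∩ |DF|² = 653/4]
2. D_y = 13/2  [line 22/3·x + -13/3·y + 389/6 = 0 ∩ |DF|² = 653/4]
   → D = (-5, 13/2)

D = (-5, 13/2)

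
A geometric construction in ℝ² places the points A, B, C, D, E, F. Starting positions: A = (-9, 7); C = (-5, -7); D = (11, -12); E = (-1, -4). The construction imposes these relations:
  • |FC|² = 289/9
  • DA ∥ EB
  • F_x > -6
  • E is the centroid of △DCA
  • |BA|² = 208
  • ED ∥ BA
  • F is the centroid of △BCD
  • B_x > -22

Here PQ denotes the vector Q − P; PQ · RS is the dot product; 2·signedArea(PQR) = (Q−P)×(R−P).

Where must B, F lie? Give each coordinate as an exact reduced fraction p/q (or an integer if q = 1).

1. B_x = -21  [ED ∥ BA ∩ DA ∥ EB]
2. B_y = 15  [ED ∥ BA ∩ DA ∥ EB]
   → B = (-21, 15)
3. F_x = -5  [F is the centroid of △BCD]
4. F_y = -4/3  [F is the centroid of △BCD]
   → F = (-5, -4/3)

B = (-21, 15)
F = (-5, -4/3)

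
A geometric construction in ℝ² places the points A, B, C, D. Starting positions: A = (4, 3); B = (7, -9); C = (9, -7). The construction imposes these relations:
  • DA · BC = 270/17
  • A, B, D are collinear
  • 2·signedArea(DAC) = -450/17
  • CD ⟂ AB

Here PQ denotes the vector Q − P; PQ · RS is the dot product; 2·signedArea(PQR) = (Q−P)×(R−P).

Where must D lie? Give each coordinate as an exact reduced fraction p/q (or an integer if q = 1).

1. D_x = 113/17  [A, B, D are collinear ∩ CD ⟂ AB]
2. D_y = -129/17  [A, B, D are collinear ∩ CD ⟂ AB]
   → D = (113/17, -129/17)

D = (113/17, -129/17)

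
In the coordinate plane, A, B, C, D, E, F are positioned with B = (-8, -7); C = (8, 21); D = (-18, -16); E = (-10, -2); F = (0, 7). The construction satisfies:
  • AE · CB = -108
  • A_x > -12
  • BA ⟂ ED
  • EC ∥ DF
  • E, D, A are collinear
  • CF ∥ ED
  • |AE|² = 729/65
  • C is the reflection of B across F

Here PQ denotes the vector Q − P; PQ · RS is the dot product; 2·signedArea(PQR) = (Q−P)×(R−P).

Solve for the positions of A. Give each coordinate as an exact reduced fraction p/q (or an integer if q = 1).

A = (-758/65, -319/65)

1. A_x = -758/65  [E, D, A are collinear ∩ BA ⟂ ED]
2. A_y = -319/65  [E, D, A are collinear ∩ BA ⟂ ED]
   → A = (-758/65, -319/65)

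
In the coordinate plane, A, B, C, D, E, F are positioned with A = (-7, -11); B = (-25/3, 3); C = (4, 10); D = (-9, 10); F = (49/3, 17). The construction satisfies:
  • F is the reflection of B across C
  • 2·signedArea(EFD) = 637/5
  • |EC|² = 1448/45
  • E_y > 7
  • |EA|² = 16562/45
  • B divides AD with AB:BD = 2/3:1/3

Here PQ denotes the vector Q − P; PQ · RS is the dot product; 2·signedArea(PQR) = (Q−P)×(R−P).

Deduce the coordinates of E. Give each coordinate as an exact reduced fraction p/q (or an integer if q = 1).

E = (-14/15, 36/5)

1. E_x = -14/15  [line 7·x + -76/3·y + 2834/15 = 0 ∩ |EA|² = 16562/45]
2. E_y = 36/5  [line 7·x + -76/3·y + 2834/15 = 0 ∩ |EA|² = 16562/45]
   → E = (-14/15, 36/5)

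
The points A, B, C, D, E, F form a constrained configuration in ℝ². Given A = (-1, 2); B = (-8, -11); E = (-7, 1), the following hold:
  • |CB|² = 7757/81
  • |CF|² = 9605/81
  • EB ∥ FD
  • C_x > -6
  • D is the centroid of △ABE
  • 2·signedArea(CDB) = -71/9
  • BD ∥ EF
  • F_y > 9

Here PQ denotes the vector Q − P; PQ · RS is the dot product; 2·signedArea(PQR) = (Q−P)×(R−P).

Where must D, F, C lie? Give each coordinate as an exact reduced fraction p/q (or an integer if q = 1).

C = (-53/9, -13/9)
D = (-16/3, -8/3)
F = (-13/3, 28/3)

1. D_x = -16/3  [D is the centroid of △ABE]
2. D_y = -8/3  [D is the centroid of △ABE]
   → D = (-16/3, -8/3)
3. F_x = -13/3  [EB ∥ FD ∩ BD ∥ EF]
4. F_y = 28/3  [EB ∥ FD ∩ BD ∥ EF]
   → F = (-13/3, 28/3)
5. C_x = -53/9  [line 25/3·x + -8/3·y + 407/9 = 0 ∩ |CB|² = 7757/81]
6. C_y = -13/9  [line 25/3·x + -8/3·y + 407/9 = 0 ∩ |CB|² = 7757/81]
   → C = (-53/9, -13/9)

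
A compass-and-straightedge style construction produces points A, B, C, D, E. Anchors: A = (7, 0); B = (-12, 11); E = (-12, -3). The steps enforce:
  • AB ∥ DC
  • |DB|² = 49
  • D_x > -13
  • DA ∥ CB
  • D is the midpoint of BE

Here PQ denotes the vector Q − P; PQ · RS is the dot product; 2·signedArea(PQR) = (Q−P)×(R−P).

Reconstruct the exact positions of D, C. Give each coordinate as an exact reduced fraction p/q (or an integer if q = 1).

C = (-31, 15)
D = (-12, 4)

1. D_x = -12  [D is the midpoint of BE]
2. D_y = 4  [D is the midpoint of BE]
   → D = (-12, 4)
3. C_x = -31  [DA ∥ CB ∩ AB ∥ DC]
4. C_y = 15  [DA ∥ CB ∩ AB ∥ DC]
   → C = (-31, 15)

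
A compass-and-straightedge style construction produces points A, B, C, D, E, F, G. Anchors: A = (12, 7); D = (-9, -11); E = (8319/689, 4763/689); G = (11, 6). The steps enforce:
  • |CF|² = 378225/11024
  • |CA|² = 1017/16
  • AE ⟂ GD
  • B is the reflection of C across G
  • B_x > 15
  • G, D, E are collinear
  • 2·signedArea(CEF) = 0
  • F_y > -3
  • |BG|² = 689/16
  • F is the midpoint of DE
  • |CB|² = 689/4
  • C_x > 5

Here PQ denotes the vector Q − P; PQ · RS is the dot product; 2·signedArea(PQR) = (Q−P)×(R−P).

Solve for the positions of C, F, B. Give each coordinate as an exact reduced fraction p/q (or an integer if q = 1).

1. F_x = 1059/689  [F is the midpoint of DE]
2. F_y = -1408/689  [F is the midpoint of DE]
   → F = (1059/689, -1408/689)
3. C_x = 6  [line 6171/689·x + -7260/689·y + -24321/689 = 0 ∩ |CF|² = 378225/11024]
4. C_y = 7/4  [line 6171/689·x + -7260/689·y + -24321/689 = 0 ∩ |CF|² = 378225/11024]
   → C = (6, 7/4)
5. B_x = 16  [B is the reflection of C across G]
6. B_y = 41/4  [B is the reflection of C across G]
   → B = (16, 41/4)

B = (16, 41/4)
C = (6, 7/4)
F = (1059/689, -1408/689)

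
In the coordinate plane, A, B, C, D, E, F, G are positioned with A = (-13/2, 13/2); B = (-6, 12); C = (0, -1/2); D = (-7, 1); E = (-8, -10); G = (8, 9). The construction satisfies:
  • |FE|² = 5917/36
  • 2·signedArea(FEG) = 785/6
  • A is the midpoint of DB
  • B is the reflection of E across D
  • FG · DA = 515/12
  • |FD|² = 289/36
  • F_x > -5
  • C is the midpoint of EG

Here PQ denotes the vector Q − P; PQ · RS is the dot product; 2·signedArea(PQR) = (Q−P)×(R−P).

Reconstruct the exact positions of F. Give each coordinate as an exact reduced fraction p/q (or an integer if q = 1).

F = (-9/2, 7/3)

1. F_x = -9/2  [2·signedArea(FEG) = 785/6 ∩ FG · DA = 515/12]
2. F_y = 7/3  [2·signedArea(FEG) = 785/6 ∩ FG · DA = 515/12]
   → F = (-9/2, 7/3)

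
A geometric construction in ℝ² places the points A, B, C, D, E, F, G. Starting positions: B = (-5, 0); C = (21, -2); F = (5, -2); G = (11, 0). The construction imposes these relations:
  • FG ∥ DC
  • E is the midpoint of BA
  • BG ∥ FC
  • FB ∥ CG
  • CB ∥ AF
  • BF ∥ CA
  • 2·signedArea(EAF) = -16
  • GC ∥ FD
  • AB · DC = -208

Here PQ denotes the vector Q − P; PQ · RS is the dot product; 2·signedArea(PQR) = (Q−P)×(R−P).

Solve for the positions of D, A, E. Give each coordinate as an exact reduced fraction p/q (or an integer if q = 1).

1. D_x = 15  [FG ∥ DC ∩ GC ∥ FD]
2. D_y = -4  [FG ∥ DC ∩ GC ∥ FD]
   → D = (15, -4)
3. A_x = 31  [CB ∥ AF ∩ BF ∥ CA]
4. A_y = -4  [CB ∥ AF ∩ BF ∥ CA]
   → A = (31, -4)
5. E_x = 13  [E is the midpoint of BA]
6. E_y = -2  [E is the midpoint of BA]
   → E = (13, -2)

A = (31, -4)
D = (15, -4)
E = (13, -2)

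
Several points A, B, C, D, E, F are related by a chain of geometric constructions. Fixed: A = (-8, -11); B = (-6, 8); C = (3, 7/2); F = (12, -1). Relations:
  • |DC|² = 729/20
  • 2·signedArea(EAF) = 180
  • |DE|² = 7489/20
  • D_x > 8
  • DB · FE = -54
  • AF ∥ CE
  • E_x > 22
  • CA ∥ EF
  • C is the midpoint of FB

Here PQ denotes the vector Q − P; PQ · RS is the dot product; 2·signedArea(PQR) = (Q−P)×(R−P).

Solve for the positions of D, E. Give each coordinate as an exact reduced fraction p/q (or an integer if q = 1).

1. E_x = 23  [CA ∥ EF ∩ AF ∥ CE]
2. E_y = 27/2  [CA ∥ EF ∩ AF ∥ CE]
   → E = (23, 27/2)
3. D_x = 42/5  [line -11·x + -29/2·y + 104 = 0 ∩ |DC|² = 729/20]
4. D_y = 4/5  [line -11·x + -29/2·y + 104 = 0 ∩ |DC|² = 729/20]
   → D = (42/5, 4/5)

D = (42/5, 4/5)
E = (23, 27/2)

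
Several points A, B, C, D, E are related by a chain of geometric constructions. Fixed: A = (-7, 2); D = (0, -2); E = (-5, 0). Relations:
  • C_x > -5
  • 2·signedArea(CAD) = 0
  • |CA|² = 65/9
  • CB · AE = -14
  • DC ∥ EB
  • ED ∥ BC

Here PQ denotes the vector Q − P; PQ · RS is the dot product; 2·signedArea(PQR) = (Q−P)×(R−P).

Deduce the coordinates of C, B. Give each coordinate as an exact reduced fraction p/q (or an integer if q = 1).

B = (-29/3, 8/3)
C = (-14/3, 2/3)

1. C_x = -14/3  [line 4·x + 7·y + 14 = 0 ∩ |CA|² = 65/9]
2. C_y = 2/3  [line 4·x + 7·y + 14 = 0 ∩ |CA|² = 65/9]
   → C = (-14/3, 2/3)
3. B_x = -29/3  [ED ∥ BC ∩ DC ∥ EB]
4. B_y = 8/3  [ED ∥ BC ∩ DC ∥ EB]
   → B = (-29/3, 8/3)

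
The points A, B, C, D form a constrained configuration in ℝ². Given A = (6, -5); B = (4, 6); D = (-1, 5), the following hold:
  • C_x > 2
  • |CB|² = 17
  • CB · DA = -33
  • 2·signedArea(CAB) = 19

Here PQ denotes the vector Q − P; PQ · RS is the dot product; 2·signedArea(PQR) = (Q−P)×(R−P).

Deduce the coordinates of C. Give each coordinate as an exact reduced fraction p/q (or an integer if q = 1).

C = (3, 2)

1. C_x = 3  [2·signedArea(CAB) = 19 ∩ CB · DA = -33]
2. C_y = 2  [2·signedArea(CAB) = 19 ∩ CB · DA = -33]
   → C = (3, 2)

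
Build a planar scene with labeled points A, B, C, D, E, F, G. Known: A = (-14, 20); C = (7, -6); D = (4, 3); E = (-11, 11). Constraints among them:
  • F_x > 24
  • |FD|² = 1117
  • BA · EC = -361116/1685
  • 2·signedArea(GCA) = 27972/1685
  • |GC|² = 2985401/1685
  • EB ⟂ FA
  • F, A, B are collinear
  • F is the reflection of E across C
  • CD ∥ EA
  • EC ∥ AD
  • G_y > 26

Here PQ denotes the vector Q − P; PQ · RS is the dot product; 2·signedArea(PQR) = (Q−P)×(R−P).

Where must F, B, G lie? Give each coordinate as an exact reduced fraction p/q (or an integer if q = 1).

1. F_x = 25  [F is the reflection of E across C]
2. F_y = -23  [F is the reflection of E across C]
   → F = (25, -23)
3. B_x = -13762/1685  [F, A, B are collinear ∩ EB ⟂ FA]
4. B_y = 22864/1685  [F, A, B are collinear ∩ EB ⟂ FA]
   → B = (-13762/1685, 22864/1685)
5. G_x = -33418/1685  [line -26·x + -21·y + 66388/1685 = 0 ∩ |GC|² = 2985401/1685]
6. G_y = 44536/1685  [line -26·x + -21·y + 66388/1685 = 0 ∩ |GC|² = 2985401/1685]
   → G = (-33418/1685, 44536/1685)

B = (-13762/1685, 22864/1685)
F = (25, -23)
G = (-33418/1685, 44536/1685)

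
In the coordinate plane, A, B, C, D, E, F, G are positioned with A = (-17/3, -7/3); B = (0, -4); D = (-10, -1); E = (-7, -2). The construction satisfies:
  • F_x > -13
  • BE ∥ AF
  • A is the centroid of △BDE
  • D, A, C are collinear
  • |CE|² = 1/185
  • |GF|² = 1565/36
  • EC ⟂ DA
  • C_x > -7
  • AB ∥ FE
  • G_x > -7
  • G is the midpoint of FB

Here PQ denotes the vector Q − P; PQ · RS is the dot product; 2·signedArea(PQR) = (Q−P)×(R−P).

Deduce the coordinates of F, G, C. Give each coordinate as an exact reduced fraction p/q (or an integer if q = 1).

1. F_x = -38/3  [AB ∥ FE ∩ BE ∥ AF]
2. F_y = -1/3  [AB ∥ FE ∩ BE ∥ AF]
   → F = (-38/3, -1/3)
3. G_x = -19/3  [G is the midpoint of FB]
4. G_y = -13/6  [G is the midpoint of FB]
   → G = (-19/3, -13/6)
5. C_x = -1291/185  [D, A, C are collinear ∩ EC ⟂ DA]
6. C_y = -357/185  [D, A, C are collinear ∩ EC ⟂ DA]
   → C = (-1291/185, -357/185)

C = (-1291/185, -357/185)
F = (-38/3, -1/3)
G = (-19/3, -13/6)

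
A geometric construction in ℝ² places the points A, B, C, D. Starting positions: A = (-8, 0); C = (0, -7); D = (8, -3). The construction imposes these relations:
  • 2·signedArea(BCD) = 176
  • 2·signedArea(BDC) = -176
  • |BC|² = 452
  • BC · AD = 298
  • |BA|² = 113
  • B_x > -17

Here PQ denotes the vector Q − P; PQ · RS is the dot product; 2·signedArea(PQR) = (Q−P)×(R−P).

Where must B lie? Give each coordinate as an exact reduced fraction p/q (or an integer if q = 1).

1. B_x = -16  [2·signedArea(BDC) = -176 ∩ BC · AD = 298]
2. B_y = 7  [2·signedArea(BDC) = -176 ∩ BC · AD = 298]
   → B = (-16, 7)

B = (-16, 7)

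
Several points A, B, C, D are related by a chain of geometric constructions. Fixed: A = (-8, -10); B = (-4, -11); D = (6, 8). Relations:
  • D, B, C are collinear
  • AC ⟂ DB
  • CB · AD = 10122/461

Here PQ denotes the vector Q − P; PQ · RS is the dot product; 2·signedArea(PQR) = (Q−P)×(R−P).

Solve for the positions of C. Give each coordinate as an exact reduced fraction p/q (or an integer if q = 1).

C = (-2054/461, -5470/461)

1. C_x = -2054/461  [D, B, C are collinear ∩ AC ⟂ DB]
2. C_y = -5470/461  [D, B, C are collinear ∩ AC ⟂ DB]
   → C = (-2054/461, -5470/461)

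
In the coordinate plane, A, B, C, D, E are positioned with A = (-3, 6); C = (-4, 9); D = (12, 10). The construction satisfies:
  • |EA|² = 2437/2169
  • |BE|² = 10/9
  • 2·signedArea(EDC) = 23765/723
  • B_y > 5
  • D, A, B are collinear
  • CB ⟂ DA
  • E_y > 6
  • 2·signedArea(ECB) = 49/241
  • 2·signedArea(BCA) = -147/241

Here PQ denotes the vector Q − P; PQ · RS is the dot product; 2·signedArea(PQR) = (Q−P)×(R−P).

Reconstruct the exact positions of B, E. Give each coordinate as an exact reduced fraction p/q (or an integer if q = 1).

1. B_x = -768/241  [D, A, B are collinear ∩ CB ⟂ DA]
2. B_y = 1434/241  [D, A, B are collinear ∩ CB ⟂ DA]
   → B = (-768/241, 1434/241)
3. E_x = -2455/723  [2·signedArea(EDC) = 23765/723 ∩ 2·signedArea(ECB) = 49/241]
4. E_y = 1683/241  [2·signedArea(EDC) = 23765/723 ∩ 2·signedArea(ECB) = 49/241]
   → E = (-2455/723, 1683/241)

B = (-768/241, 1434/241)
E = (-2455/723, 1683/241)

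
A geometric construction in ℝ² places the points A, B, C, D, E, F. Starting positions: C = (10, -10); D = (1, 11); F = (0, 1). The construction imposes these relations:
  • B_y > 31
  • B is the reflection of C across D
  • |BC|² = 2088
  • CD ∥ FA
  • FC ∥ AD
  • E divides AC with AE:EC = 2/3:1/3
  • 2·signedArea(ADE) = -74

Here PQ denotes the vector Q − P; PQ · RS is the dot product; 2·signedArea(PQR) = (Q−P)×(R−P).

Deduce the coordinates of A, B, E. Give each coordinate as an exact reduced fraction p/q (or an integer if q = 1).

A = (-9, 22)
B = (-8, 32)
E = (11/3, 2/3)

1. A_x = -9  [FC ∥ AD ∩ CD ∥ FA]
2. A_y = 22  [FC ∥ AD ∩ CD ∥ FA]
   → A = (-9, 22)
3. B_x = -8  [B is the reflection of C across D]
4. B_y = 32  [B is the reflection of C across D]
   → B = (-8, 32)
5. E_x = 11/3  [E divides AC with AE:EC = 2/3:1/3]
6. E_y = 2/3  [E divides AC with AE:EC = 2/3:1/3]
   → E = (11/3, 2/3)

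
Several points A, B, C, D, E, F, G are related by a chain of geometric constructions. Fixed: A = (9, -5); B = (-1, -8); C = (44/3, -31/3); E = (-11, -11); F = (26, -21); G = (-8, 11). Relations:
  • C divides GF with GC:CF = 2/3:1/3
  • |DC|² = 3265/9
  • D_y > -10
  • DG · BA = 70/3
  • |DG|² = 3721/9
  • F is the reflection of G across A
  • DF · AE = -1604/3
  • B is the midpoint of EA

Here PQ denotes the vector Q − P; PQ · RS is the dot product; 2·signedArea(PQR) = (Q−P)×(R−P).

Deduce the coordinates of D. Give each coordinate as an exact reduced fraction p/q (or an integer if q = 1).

1. D_x = -13/3  [line -10·x + -3·y + -211/3 = 0 ∩ |DC|² = 3265/9]
2. D_y = -9  [line -10·x + -3·y + -211/3 = 0 ∩ |DC|² = 3265/9]
   → D = (-13/3, -9)

D = (-13/3, -9)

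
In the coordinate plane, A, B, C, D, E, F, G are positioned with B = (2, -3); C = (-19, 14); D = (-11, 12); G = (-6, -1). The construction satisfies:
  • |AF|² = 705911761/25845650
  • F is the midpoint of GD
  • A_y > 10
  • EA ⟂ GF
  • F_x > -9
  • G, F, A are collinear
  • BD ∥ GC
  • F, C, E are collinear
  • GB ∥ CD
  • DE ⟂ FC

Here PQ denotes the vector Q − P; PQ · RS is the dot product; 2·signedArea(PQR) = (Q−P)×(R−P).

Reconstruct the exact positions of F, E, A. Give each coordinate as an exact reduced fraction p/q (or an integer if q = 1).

A = (-73473/7081, 367426/35405)
E = (-4814/365, 3393/365)
F = (-17/2, 11/2)

1. F_x = -17/2  [F is the midpoint of GD]
2. F_y = 11/2  [F is the midpoint of GD]
   → F = (-17/2, 11/2)
3. E_x = -4814/365  [F, C, E are collinear ∩ DE ⟂ FC]
4. E_y = 3393/365  [F, C, E are collinear ∩ DE ⟂ FC]
   → E = (-4814/365, 3393/365)
5. A_x = -73473/7081  [G, F, A are collinear ∩ EA ⟂ GF]
6. A_y = 367426/35405  [G, F, A are collinear ∩ EA ⟂ GF]
   → A = (-73473/7081, 367426/35405)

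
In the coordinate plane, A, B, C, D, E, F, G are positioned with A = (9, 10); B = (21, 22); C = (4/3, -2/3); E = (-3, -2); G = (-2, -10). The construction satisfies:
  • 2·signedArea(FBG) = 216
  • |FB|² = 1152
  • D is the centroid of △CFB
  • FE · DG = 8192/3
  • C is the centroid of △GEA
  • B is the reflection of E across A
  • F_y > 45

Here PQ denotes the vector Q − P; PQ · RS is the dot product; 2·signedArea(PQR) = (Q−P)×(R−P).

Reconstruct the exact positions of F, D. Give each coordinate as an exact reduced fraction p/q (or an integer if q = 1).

D = (202/9, 202/9)
F = (45, 46)

1. F_x = 45  [line 32·x + -23·y + -382 = 0 ∩ |FB|² = 1152]
2. F_y = 46  [line 32·x + -23·y + -382 = 0 ∩ |FB|² = 1152]
   → F = (45, 46)
3. D_x = 202/9  [D is the centroid of △CFB]
4. D_y = 202/9  [D is the centroid of △CFB]
   → D = (202/9, 202/9)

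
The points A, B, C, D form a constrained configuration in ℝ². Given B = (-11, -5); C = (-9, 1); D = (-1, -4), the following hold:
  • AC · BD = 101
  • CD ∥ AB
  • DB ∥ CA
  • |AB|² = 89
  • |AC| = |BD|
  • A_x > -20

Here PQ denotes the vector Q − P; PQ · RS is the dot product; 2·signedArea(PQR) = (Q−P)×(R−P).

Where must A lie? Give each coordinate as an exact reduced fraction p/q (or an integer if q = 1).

1. A_x = -19  [CD ∥ AB ∩ DB ∥ CA]
2. A_y = 0  [CD ∥ AB ∩ DB ∥ CA]
   → A = (-19, 0)

A = (-19, 0)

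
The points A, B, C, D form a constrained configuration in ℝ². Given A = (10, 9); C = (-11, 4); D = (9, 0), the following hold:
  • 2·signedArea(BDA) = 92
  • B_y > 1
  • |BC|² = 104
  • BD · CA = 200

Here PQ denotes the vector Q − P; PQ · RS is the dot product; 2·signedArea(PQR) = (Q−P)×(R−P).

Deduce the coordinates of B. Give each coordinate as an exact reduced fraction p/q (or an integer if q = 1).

B = (-1, 2)

1. B_x = -1  [2·signedArea(BDA) = 92 ∩ BD · CA = 200]
2. B_y = 2  [2·signedArea(BDA) = 92 ∩ BD · CA = 200]
   → B = (-1, 2)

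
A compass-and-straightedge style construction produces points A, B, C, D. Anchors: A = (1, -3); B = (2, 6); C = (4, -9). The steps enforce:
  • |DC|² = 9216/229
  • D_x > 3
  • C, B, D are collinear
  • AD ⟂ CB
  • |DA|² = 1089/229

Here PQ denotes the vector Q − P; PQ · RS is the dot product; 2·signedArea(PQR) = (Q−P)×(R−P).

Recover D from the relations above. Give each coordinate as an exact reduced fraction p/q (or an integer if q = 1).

D = (724/229, -621/229)

1. D_x = 724/229  [C, B, D are collinear ∩ AD ⟂ CB]
2. D_y = -621/229  [C, B, D are collinear ∩ AD ⟂ CB]
   → D = (724/229, -621/229)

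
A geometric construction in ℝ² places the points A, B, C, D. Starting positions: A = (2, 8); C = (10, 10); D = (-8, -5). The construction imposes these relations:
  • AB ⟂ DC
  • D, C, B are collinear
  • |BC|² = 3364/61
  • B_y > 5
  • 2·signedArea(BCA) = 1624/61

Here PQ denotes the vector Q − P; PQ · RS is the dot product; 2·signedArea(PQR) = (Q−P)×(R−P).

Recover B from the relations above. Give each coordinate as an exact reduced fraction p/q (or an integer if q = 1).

B = (262/61, 320/61)

1. B_x = 262/61  [D, C, B are collinear ∩ AB ⟂ DC]
2. B_y = 320/61  [D, C, B are collinear ∩ AB ⟂ DC]
   → B = (262/61, 320/61)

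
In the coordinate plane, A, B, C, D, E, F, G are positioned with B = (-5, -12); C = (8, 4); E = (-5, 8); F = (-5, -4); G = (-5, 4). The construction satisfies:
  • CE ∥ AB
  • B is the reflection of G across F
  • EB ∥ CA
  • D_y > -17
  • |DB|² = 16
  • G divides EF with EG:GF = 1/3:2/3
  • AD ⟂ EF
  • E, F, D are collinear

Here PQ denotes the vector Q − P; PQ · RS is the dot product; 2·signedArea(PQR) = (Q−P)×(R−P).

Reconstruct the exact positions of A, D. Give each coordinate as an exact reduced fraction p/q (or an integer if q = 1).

A = (8, -16)
D = (-5, -16)

1. A_x = 8  [CE ∥ AB ∩ EB ∥ CA]
2. A_y = -16  [CE ∥ AB ∩ EB ∥ CA]
   → A = (8, -16)
3. D_x = -5  [E, F, D are collinear ∩ AD ⟂ EF]
4. D_y = -16  [E, F, D are collinear ∩ AD ⟂ EF]
   → D = (-5, -16)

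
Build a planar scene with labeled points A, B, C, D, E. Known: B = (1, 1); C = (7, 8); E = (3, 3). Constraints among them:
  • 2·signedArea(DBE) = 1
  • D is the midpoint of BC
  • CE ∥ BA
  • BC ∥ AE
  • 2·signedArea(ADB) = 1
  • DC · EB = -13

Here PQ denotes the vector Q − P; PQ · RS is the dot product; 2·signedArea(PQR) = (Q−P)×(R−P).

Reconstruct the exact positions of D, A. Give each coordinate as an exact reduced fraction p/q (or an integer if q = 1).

1. D_x = 4  [D is the midpoint of BC]
2. D_y = 9/2  [D is the midpoint of BC]
   → D = (4, 9/2)
3. A_x = -3  [BC ∥ AE ∩ CE ∥ BA]
4. A_y = -4  [BC ∥ AE ∩ CE ∥ BA]
   → A = (-3, -4)

A = (-3, -4)
D = (4, 9/2)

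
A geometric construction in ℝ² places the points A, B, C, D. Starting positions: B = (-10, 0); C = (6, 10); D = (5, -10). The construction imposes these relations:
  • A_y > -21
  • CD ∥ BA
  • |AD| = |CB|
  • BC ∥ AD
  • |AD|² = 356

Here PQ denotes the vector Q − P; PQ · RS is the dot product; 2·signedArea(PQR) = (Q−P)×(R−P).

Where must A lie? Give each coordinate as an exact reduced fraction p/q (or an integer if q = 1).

A = (-11, -20)

1. A_x = -11  [BC ∥ AD ∩ CD ∥ BA]
2. A_y = -20  [BC ∥ AD ∩ CD ∥ BA]
   → A = (-11, -20)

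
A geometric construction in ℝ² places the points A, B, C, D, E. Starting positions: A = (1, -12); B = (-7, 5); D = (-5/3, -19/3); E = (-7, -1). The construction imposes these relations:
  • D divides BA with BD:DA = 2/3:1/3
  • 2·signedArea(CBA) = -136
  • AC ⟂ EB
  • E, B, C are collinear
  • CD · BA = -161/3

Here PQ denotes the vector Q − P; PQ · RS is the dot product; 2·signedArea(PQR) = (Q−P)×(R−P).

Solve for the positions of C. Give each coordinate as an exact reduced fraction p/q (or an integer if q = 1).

C = (-7, -12)

1. C_x = -7  [E, B, C are collinear ∩ AC ⟂ EB]
2. C_y = -12  [E, B, C are collinear ∩ AC ⟂ EB]
   → C = (-7, -12)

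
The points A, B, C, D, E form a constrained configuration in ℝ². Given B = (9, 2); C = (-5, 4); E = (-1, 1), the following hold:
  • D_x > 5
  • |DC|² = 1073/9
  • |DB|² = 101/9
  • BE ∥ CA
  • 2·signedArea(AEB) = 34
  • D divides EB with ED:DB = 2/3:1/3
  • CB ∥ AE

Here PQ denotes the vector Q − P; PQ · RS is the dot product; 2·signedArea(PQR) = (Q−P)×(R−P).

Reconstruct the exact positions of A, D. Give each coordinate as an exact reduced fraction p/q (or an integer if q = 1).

A = (-15, 3)
D = (17/3, 5/3)

1. A_x = -15  [CB ∥ AE ∩ BE ∥ CA]
2. A_y = 3  [CB ∥ AE ∩ BE ∥ CA]
   → A = (-15, 3)
3. D_x = 17/3  [D divides EB with ED:DB = 2/3:1/3]
4. D_y = 5/3  [D divides EB with ED:DB = 2/3:1/3]
   → D = (17/3, 5/3)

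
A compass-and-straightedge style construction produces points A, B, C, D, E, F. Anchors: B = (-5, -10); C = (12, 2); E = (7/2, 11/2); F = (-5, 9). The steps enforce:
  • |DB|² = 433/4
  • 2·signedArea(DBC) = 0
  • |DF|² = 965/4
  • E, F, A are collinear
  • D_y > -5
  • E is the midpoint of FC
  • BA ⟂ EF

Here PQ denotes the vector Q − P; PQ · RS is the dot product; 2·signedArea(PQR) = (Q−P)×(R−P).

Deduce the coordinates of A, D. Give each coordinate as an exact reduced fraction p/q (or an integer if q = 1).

A = (571/338, 2111/338)
D = (7/2, -4)

1. A_x = 571/338  [E, F, A are collinear ∩ BA ⟂ EF]
2. A_y = 2111/338  [E, F, A are collinear ∩ BA ⟂ EF]
   → A = (571/338, 2111/338)
3. D_x = 7/2  [line -12·x + 17·y + 110 = 0 ∩ |DB|² = 433/4]
4. D_y = -4  [line -12·x + 17·y + 110 = 0 ∩ |DB|² = 433/4]
   → D = (7/2, -4)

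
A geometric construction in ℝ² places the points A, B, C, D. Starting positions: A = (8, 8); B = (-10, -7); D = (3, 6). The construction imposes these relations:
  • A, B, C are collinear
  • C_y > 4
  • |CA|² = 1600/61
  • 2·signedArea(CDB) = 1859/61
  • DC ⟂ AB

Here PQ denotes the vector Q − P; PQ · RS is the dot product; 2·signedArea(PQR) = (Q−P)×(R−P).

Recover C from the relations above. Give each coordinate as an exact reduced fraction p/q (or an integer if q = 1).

C = (248/61, 288/61)

1. C_x = 248/61  [A, B, C are collinear ∩ DC ⟂ AB]
2. C_y = 288/61  [A, B, C are collinear ∩ DC ⟂ AB]
   → C = (248/61, 288/61)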